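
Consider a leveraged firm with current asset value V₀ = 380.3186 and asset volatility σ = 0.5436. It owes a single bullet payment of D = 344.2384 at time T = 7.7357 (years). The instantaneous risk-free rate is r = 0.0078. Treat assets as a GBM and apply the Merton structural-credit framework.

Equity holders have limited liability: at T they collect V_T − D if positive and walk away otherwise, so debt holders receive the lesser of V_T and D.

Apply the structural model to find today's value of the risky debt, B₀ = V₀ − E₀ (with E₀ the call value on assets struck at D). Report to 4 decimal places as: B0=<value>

B0=157.4840

Apply the equity-as-call identities (strike 344.2384, horizon 7.7357 years):
d₁ = [ln(V₀/D) + (r + σ²/2)T] / (σ√T)
   = [ln(380.3186/344.2384) + (0.0078 + 0.5·0.5436²)·7.7357] / (0.5436·√7.7357)
   = [0.099675 + 1.203292] / 1.511922 = 0.861795
d₂ = d₁ − σ√T = 0.861795 − 1.511922 = -0.650126
N(d₁) = 0.805600,  N(d₂) = 0.257805,  e^(−rT) = 0.941446
E₀ = V₀·N(d₁) − D·e^(−rT)·N(d₂)
   = 380.3186·0.805600 − 344.2384·0.941446·0.257805 = 222.834612
B₀ = V₀ − E₀ = 380.3186 − 222.834612 = 157.483988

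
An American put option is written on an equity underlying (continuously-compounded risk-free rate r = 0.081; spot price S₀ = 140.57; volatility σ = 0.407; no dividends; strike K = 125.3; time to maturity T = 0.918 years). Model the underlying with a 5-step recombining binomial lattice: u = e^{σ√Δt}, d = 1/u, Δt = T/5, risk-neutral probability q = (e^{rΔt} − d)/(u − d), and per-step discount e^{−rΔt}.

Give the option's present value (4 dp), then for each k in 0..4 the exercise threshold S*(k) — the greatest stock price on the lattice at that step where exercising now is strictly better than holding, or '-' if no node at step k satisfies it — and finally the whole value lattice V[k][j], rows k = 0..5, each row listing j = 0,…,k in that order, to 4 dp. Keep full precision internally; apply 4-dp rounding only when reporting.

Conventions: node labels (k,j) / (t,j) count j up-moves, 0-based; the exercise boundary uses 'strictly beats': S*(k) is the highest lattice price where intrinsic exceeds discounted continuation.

Δt=0.18360  u=1.19052  d=0.83997  q=0.49925  discount=0.98524
step 5 (expiry): payoffs max(K−S,0) = 66.5238 41.9937 7.2260 0.0000 0.0000 0.0000
step 4: (k=4,j=0): S=69.9745, K−S=55.3255, hold=53.4759 ⇒ V=55.3255 exercise | (k=4,j=1): S=99.1782, K−S=26.1218, hold=24.2722 ⇒ V=26.1218 exercise | (k=4,j=2): S=140.5700, K−S=0.0000, hold=3.5650 ⇒ V=3.5650 continue | (k=4,j=3): S=199.2366, K−S=0.0000, hold=0.0000 ⇒ V=0.0000 continue | (k=4,j=4): S=282.3875, K−S=0.0000, hold=0.0000 ⇒ V=0.0000 continue  boundary S*=99.1782
step 3: (k=3,j=0): S=83.3063, K−S=41.9937, hold=40.1440 ⇒ V=41.9937 exercise | (k=3,j=1): S=118.0740, K−S=7.2260, hold=14.6409 ⇒ V=14.6409 continue | (k=3,j=2): S=167.3520, K−S=0.0000, hold=1.7588 ⇒ V=1.7588 continue | (k=3,j=3): S=237.1960, K−S=0.0000, hold=0.0000 ⇒ V=0.0000 continue  boundary S*=83.3063
step 2: (k=2,j=0): S=99.1782, K−S=26.1218, hold=27.9195 ⇒ V=27.9195 continue | (k=2,j=1): S=140.5700, K−S=0.0000, hold=8.0883 ⇒ V=8.0883 continue | (k=2,j=2): S=199.2366, K−S=0.0000, hold=0.8677 ⇒ V=0.8677 continue  boundary S*=-
step 1: (k=1,j=0): S=118.0740, K−S=7.2260, hold=17.7527 ⇒ V=17.7527 continue | (k=1,j=1): S=167.3520, K−S=0.0000, hold=4.4172 ⇒ V=4.4172 continue  boundary S*=-
step 0: (k=0,j=0): S=140.5700, K−S=0.0000, hold=10.9312 ⇒ V=10.9312 continue  boundary S*=-

price = 10.9312
boundary = - - - 83.3063 99.1782
tree:
10.9312
17.7527 4.4172
27.9195 8.0883 0.8677
41.9937 14.6409 1.7588 0.0000
55.3255 26.1218 3.5650 0.0000 0.0000
66.5238 41.9937 7.2260 0.0000 0.0000 0.0000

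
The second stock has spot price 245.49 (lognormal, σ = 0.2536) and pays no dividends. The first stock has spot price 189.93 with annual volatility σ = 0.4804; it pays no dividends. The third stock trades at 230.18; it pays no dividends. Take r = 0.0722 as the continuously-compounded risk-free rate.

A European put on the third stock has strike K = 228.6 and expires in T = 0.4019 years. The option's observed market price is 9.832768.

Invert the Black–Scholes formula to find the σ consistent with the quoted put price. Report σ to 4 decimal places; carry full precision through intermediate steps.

sigma = 0.2364

At σ = 0.2364 the Black–Scholes value reproduces the quote:
σ√T = 0.2364·√0.4019 = 0.149867
d₁ = (ln(S/K) + (r+σ²/2)T) / (σ√T) = (ln(230.18/228.6) + (0.0722+0.2364²/2)·0.4019) / 0.149867 = (0.006888 + 0.040247) / 0.149867 = 0.314513
d₂ = d₁ − σ√T = 0.314513 − 0.149867 = 0.164646
e^{−rT} = 0.971400
N(−d₁) = 0.376566,  N(−d₂) = 0.434611
V = K·e^{−rT}·N(−d₂) − S·N(−d₁) = 96.510693 − 86.677925 = 9.832768 (matching the quote); vega is positive throughout, so no other σ reproduces this price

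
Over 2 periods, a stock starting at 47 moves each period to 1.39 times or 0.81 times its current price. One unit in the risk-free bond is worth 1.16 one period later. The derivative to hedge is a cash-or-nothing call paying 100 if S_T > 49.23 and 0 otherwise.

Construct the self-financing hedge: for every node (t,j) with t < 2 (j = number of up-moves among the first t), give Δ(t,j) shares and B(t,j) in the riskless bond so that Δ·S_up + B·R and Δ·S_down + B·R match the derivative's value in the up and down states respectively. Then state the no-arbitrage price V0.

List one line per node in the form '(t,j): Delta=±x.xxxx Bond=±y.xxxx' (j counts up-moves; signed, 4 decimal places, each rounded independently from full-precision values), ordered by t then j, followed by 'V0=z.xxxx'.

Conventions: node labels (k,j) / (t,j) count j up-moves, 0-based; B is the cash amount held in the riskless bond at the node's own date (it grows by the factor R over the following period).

(0,0): Delta=1.2541 Bond=3.6893
(1,0): Delta=4.5289 Bond=-120.3924
(1,1): Delta=0.0000 Bond=86.2069
V0=62.6298

Under the risk-neutral measure, an up-move has probability p* = (R−d)/(u−d) = 0.6034 and values discount at R = 1.16.
Terminal payoffs: V(2,0)=0.0000, V(2,1)=100.0000, V(2,2)=100.0000
Node (1,0) S=38.0700: V=(p*·100.0000+(1−p*)·0.0000)/1.16=52.0214; Δ=(100.0000−0.0000)/(52.9173−30.8367)=4.5289; B=V−Δ·S=-120.3924
Node (1,1) S=65.3300: V=(p*·100.0000+(1−p*)·100.0000)/1.16=86.2069; Δ=(100.0000−100.0000)/(90.8087−52.9173)=0.0000; B=V−Δ·S=86.2069
Node (0,0) S=47.0000: V=(p*·86.2069+(1−p*)·52.0214)/1.16=62.6298; Δ=(86.2069−52.0214)/(65.3300−38.0700)=1.2541; B=V−Δ·S=3.6893
Sanity check at the root: Δ(0,0)·S0 + B(0,0) reproduces V0 = 62.6298.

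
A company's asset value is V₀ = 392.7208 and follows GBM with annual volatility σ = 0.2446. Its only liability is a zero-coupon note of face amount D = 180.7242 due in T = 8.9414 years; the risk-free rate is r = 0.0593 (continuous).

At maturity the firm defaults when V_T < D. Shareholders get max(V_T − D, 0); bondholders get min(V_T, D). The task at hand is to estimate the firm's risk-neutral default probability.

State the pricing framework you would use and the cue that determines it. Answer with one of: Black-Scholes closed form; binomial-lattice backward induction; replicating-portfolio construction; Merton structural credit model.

Key observation: a levered firm with one bullet debt due at 8.9414 years is the canonical structural-credit setup: equity is a call on the firm's assets struck at the face value.

framework: Merton structural credit model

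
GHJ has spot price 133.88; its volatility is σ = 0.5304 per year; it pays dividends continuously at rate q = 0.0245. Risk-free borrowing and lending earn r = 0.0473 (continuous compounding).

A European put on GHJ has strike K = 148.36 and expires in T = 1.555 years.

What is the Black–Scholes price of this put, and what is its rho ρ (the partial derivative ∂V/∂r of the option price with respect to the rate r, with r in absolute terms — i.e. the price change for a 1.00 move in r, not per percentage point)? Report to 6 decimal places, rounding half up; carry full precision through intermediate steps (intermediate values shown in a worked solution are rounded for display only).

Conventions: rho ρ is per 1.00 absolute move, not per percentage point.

price = 39.211127
ρ = -143.021741

σ√T = 0.5304·√1.555 = 0.661407
d₁ = (ln(S/K) + (r−q+σ²/2)T) / (σ√T) = (ln(133.88/148.36) + (0.0473−0.0245+0.5304²/2)·1.555) / 0.661407 = (-0.102698 + 0.254184) / 0.661407 = 0.229036
d₂ = d₁ − σ√T = 0.229036 − 0.661407 = -0.432371
e^{−rT} = 0.929088
e^{−qT} = 0.962619
N(−d₁) = 0.409421,  N(−d₂) = 0.667264
Put price V = K·e^{−rT}·N(−d₂) − S·e^{−qT}·N(−d₁) = 91.975396 − 52.764269 = 39.211127
ρ = −K·T·e^{−rT}·N(−d₂) = -143.021741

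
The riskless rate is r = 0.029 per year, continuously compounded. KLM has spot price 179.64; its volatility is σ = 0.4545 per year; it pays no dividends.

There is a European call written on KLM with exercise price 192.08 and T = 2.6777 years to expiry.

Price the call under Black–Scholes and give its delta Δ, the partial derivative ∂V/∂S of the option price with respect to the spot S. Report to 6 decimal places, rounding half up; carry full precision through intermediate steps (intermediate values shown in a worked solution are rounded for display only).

σ√T = 0.4545·√2.6777 = 0.743729
d₁ = (ln(S/K) + (r+σ²/2)T) / (σ√T) = (ln(179.64/192.08) + (0.029+0.4545²/2)·2.6777) / 0.743729 = (-0.066957 + 0.354220) / 0.743729 = 0.386246
d₂ = d₁ − σ√T = 0.386246 − 0.743729 = -0.357483
e^{−rT} = 0.925285
N(d₁) = 0.650343,  N(d₂) = 0.360365
Call price V = S·N(d₁) − K·e^{−rT}·N(d₂) = 116.827603 − 64.047268 = 52.780335
Δ = N(d₁) = 0.650343

price = 52.780335
Δ = 0.650343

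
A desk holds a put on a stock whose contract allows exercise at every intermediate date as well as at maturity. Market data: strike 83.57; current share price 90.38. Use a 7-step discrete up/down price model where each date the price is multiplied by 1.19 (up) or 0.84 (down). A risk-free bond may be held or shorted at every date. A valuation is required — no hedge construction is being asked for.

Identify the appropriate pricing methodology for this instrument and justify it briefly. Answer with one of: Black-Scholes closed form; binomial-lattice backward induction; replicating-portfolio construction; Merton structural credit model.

Key observation: an American put (K = 83.57, S₀ = 90.38) on a 7-date tree has no closed form — the optimal stopping decision is embedded and must be resolved recursively from expiry.

framework: binomial-lattice backward induction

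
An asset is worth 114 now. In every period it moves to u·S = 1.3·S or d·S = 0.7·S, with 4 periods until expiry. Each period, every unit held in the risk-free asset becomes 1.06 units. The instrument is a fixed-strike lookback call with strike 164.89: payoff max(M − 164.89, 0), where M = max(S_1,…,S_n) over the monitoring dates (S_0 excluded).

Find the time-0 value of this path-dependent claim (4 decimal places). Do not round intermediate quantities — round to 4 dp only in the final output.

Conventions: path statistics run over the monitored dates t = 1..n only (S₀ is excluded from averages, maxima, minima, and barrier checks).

price = 26.9484

Risk-neutral up-probability p* = (R−d)/(u−d) = (1.06−0.7)/(1.3−0.7) = 0.6000; the claim prices as the p*-weighted sum of path payoffs discounted by R^4.
Enumerate all 2^4 = 16 price paths (U = up ×1.3, D = down ×0.7); each path with k up-moves has probability p*^k·(1−p*)^(4−k).
DDDD: M=79.8000, payoff=0.0000, prob=0.025600
UDDD: M=148.2000, payoff=0.0000, prob=0.038400
DUDD: M=103.7400, payoff=0.0000, prob=0.038400
UUDD: M=192.6600, payoff=27.7700, prob=0.057600
DDUD: M=79.8000, payoff=0.0000, prob=0.038400
UDUD: M=148.2000, payoff=0.0000, prob=0.057600
DUUD: M=134.8620, payoff=0.0000, prob=0.057600
UUUD: M=250.4580, payoff=85.5680, prob=0.086400
DDDU: M=79.8000, payoff=0.0000, prob=0.038400
UDDU: M=148.2000, payoff=0.0000, prob=0.057600
DUDU: M=103.7400, payoff=0.0000, prob=0.057600
UUDU: M=192.6600, payoff=27.7700, prob=0.086400
DDUU: M=94.4034, payoff=0.0000, prob=0.057600
UDUU: M=175.3206, payoff=10.4306, prob=0.086400
DUUU: M=175.3206, payoff=10.4306, prob=0.086400
UUUU: M=325.5954, payoff=160.7054, prob=0.129600
Price = Σ prob·payoff / R^4 = 34.021783 / 1.262477 = 26.9484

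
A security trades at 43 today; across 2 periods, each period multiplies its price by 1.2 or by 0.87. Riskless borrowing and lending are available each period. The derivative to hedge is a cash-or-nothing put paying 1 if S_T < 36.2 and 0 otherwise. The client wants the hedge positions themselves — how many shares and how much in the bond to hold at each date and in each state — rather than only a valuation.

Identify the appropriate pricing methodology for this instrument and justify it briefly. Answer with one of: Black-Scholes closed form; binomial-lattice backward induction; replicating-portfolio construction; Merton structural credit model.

framework: replicating-portfolio construction

Key observation: since the answer must list Δ and B at each node of the 1.2/0.87 lattice on 43, the replicating-portfolio method — solving the two-state system at every node — is the one that applies.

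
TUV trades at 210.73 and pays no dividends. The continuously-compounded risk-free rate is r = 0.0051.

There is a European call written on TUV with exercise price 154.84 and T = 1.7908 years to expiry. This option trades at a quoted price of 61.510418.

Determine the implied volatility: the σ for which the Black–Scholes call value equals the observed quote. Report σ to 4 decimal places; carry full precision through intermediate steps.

sigma = 0.2282

At σ = 0.2282 the Black–Scholes value reproduces the quote:
σ√T = 0.2282·√1.7908 = 0.305379
d₁ = (ln(S/K) + (r+σ²/2)T) / (σ√T) = (ln(210.73/154.84) + (0.0051+0.2282²/2)·1.7908) / 0.305379 = (0.308185 + 0.055761) / 0.305379 = 1.191787
d₂ = d₁ − σ√T = 1.191787 − 0.305379 = 0.886408
e^{−rT} = 0.990908
N(d₁) = 0.883328,  N(d₂) = 0.812301
V = S·N(d₁) − K·e^{−rT}·N(d₂) = 186.143612 − 124.633194 = 61.510418 (the quoted price), and the Black–Scholes price is strictly increasing in σ, so σ is unique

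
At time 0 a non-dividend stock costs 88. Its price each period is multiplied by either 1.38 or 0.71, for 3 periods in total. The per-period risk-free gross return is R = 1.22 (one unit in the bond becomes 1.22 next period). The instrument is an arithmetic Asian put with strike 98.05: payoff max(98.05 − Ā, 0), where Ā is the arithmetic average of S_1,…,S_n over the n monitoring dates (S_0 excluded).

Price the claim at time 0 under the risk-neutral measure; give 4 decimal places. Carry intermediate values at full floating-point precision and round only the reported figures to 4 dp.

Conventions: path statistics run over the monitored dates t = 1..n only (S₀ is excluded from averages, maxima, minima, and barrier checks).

No-arbitrage gives p* = (R−d)/(u−d) = 0.7612: enumerate every path, weight its payoff by its p*-probability, and discount by R^3.
Enumerate all 2^3 = 8 price paths (U = up ×1.38, D = down ×0.71); each path with k up-moves has probability p*^k·(1−p*)^(3−k).
DDD: Ā=46.1123, payoff=51.9377, prob=0.013619
UDD: Ā=89.6268, payoff=8.4232, prob=0.043410
DUD: Ā=69.9734, payoff=28.0766, prob=0.043410
UUD: Ā=136.0047, payoff=0.0000, prob=0.138368
DDU: Ā=56.0196, payoff=42.0304, prob=0.043410
UDU: Ā=108.8831, payoff=0.0000, prob=0.138368
DUU: Ā=89.2298, payoff=8.8202, prob=0.138368
UUU: Ā=173.4325, payoff=0.0000, prob=0.441048
Price = Σ prob·payoff / R^3 = 5.336727 / 1.815848 = 2.9390

price = 2.9390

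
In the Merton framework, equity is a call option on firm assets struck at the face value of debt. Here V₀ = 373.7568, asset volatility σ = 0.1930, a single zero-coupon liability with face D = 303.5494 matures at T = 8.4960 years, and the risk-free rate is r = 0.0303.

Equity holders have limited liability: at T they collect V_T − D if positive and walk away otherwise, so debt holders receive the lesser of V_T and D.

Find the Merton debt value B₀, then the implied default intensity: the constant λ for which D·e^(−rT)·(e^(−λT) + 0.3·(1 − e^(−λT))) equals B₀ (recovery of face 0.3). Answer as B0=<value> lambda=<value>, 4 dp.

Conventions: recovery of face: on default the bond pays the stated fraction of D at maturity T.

B0=216.0234 lambda=0.0142

With assets at 373.7568 and a single debt payment of 303.5494 at 8.4960 years:
d₁ = [ln(V₀/D) + (r + σ²/2)T] / (σ√T)
   = [ln(373.7568/303.5494) + (0.0303 + 0.5·0.1930²)·8.4960] / (0.1930·√8.4960)
   = [0.208061 + 0.415663] / 0.562554 = 1.108734
d₂ = d₁ − σ√T = 1.108734 − 0.562554 = 0.546180
N(d₁) = 0.866228,  N(d₂) = 0.707529,  e^(−rT) = 0.773037
E₀ = V₀·N(d₁) − D·e^(−rT)·N(d₂)
   = 373.7568·0.866228 − 303.5494·0.773037·0.707529 = 157.733402
B₀ = V₀ − E₀ = 373.7568 − 157.733402 = 216.023398
e^(−λT) = (B₀·e^(rT)/D − 0.3)/(1 − 0.3) = (216.0234·1.293600/303.5494 − 0.3)/0.7 = 0.88657250
λ = −ln(0.88657250)/8.4960 = 0.014170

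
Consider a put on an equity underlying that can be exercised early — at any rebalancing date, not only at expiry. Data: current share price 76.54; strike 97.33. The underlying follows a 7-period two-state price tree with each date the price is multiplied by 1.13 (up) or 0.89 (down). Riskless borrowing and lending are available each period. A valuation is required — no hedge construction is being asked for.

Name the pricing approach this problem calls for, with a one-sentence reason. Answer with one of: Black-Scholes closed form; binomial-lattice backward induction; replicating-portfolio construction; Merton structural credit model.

framework: binomial-lattice backward induction

Key observation: the defining feature is the embedded early-exercise option across 7 discrete dates on the spot-76.54 tree; pricing the strike-97.33 put means working backward with an exercise test at every node.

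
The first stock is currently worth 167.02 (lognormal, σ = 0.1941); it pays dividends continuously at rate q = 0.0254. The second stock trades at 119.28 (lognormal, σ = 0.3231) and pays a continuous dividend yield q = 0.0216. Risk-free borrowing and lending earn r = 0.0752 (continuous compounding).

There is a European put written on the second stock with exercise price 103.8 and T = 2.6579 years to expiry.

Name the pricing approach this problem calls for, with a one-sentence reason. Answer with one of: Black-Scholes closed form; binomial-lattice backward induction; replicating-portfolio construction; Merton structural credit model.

Key observation: the strike-103.8 put on the second stock is European-exercise on a continuously-modelled lognormal underlying, so its value is a single closed-form evaluation.

framework: Black-Scholes closed form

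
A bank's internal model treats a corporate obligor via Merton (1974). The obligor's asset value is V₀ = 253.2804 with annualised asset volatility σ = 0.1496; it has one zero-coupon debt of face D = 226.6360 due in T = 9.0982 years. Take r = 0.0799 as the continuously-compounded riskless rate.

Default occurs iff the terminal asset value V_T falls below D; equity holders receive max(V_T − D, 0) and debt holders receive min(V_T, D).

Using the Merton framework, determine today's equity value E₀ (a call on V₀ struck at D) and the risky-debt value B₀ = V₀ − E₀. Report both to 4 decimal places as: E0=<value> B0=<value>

Apply the equity-as-call identities (strike 226.6360, horizon 9.0982 years):
d₁ = [ln(V₀/D) + (r + σ²/2)T] / (σ√T)
   = [ln(253.2804/226.6360) + (0.0799 + 0.5·0.1496²)·9.0982] / (0.1496·√9.0982)
   = [0.111152 + 0.828756] / 0.451242 = 2.082936
d₂ = d₁ − σ√T = 2.082936 − 0.451242 = 1.631694
N(d₁) = 0.981371,  N(d₂) = 0.948628,  e^(−rT) = 0.483383
E₀ = V₀·N(d₁) − D·e^(−rT)·N(d₂)
   = 253.2804·0.981371 − 226.6360·0.483383·0.948628 = 144.638091
B₀ = V₀ − E₀ = 253.2804 − 144.638091 = 108.642309

E0=144.6381 B0=108.6423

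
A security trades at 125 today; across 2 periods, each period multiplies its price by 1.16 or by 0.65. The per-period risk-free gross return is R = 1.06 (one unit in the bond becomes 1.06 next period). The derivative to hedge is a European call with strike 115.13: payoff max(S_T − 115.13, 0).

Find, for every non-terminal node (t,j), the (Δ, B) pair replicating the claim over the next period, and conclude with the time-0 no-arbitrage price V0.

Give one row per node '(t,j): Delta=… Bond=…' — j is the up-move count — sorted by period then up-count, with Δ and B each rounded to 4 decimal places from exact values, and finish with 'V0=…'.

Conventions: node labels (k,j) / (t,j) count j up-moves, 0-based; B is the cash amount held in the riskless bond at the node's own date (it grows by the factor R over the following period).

(0,0): Delta=0.6314 Bond=-48.3943
(1,0): Delta=0.0000 Bond=0.0000
(1,1): Delta=0.7176 Bond=-63.8097
V0=30.5256

Since d<R<u, set p* = (R−d)/(u−d) = 0.8039; price each node as the discounted p*-expectation of its children.
Expiry values: V(2,0)=0.0000, V(2,1)=0.0000, V(2,2)=53.0700
Node (1,0) S=81.2500: V=(p*·0.0000+(1−p*)·0.0000)/1.06=0.0000; Δ=(0.0000−0.0000)/(94.2500−52.8125)=0.0000; B=V−Δ·S=0.0000
Node (1,1) S=145.0000: V=(p*·53.0700+(1−p*)·0.0000)/1.06=40.2492; Δ=(53.0700−0.0000)/(168.2000−94.2500)=0.7176; B=V−Δ·S=-63.8097
Node (0,0) S=125.0000: V=(p*·40.2492+(1−p*)·0.0000)/1.06=30.5256; Δ=(40.2492−0.0000)/(145.0000−81.2500)=0.6314; B=V−Δ·S=-48.3943
As a check, the time-0 holding Δ(0,0)·S0 + B(0,0) comes to 30.5256 — exactly V0.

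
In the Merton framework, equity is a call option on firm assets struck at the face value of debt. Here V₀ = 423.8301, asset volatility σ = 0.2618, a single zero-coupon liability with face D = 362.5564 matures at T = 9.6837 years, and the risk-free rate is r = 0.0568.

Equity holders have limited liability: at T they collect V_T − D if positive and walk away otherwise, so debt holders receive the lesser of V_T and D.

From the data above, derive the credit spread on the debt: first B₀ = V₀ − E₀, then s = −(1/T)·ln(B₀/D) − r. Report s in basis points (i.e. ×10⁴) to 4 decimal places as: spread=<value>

spread=129.2911

Equity is a call on the firm's assets struck at D = 362.5564:
d₁ = [ln(V₀/D) + (r + σ²/2)T] / (σ√T)
   = [ln(423.8301/362.5564) + (0.0568 + 0.5·0.2618²)·9.6837] / (0.2618·√9.6837)
   = [0.156153 + 0.881891] / 0.814686 = 1.274164
d₂ = d₁ − σ√T = 1.274164 − 0.814686 = 0.459478
N(d₁) = 0.898697,  N(d₂) = 0.677054,  e^(−rT) = 0.576930
E₀ = V₀·N(d₁) − D·e^(−rT)·N(d₂)
   = 423.8301·0.898697 − 362.5564·0.576930·0.677054 = 239.275702
B₀ = V₀ − E₀ = 423.8301 − 239.275702 = 184.554398
spread = −(1/T)·ln(B₀/D) − r = −(1/9.6837)·ln(184.554398/362.5564) − 0.0568 = 0.01292911
in basis points: 0.01292911 × 10⁴ = 129.2911 bp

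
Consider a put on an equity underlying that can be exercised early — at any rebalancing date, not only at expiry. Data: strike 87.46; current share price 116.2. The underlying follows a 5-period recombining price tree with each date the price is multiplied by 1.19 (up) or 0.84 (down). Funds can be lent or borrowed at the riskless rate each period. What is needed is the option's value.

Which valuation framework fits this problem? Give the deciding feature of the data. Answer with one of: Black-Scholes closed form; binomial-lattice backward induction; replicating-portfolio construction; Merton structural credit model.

framework: binomial-lattice backward induction

Key observation: the exercise right at every one of the 5 steps is what matters: each node needs max(87.46 − S, continuation), which only the stepwise tree valuation starting from spot 116.2 delivers.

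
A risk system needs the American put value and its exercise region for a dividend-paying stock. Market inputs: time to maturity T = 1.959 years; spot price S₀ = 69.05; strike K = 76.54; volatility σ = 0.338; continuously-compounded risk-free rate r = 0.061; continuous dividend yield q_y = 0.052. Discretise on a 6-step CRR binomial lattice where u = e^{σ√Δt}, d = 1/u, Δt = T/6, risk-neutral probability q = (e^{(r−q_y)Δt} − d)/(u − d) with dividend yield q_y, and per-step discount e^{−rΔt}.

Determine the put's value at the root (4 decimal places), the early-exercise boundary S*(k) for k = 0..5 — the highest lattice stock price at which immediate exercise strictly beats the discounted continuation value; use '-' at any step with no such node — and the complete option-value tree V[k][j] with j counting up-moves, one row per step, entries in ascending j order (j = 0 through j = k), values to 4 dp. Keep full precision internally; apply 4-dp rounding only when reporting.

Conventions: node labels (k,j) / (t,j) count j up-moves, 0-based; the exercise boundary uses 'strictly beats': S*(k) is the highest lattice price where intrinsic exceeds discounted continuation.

price = 16.1615
boundary = - - 46.9256 38.6841 46.9256 56.9229
tree:
16.1615
22.2490 9.7067
29.6144 14.5572 4.4247
37.8559 21.1796 7.4029 1.1145
44.6499 29.6144 12.1827 2.1032 0.0000
50.2507 37.8559 19.6171 3.9690 0.0000 0.0000
54.8678 44.6499 29.6144 7.4900 0.0000 0.0000 0.0000

Δt=0.32650  u=1.21305  d=0.82437  q=0.45944  discount=0.98028
step 6 (expiry): payoffs max(K−S,0) = 54.8678 44.6499 29.6144 7.4900 0.0000 0.0000 0.0000
step 5: (k=5,j=0): S=26.2893, K−S=50.2507, hold=49.1839 ⇒ V=50.2507 exercise | (k=5,j=1): S=38.6841, K−S=37.8559, hold=36.9978 ⇒ V=37.8559 exercise | (k=5,j=2): S=56.9229, K−S=19.6171, hold=19.0661 ⇒ V=19.6171 exercise | (k=5,j=3): S=83.7608, K−S=0.0000, hold=3.9690 ⇒ V=3.9690 continue | (k=5,j=4): S=123.2522, K−S=0.0000, hold=0.0000 ⇒ V=0.0000 continue | (k=5,j=5): S=181.3629, K−S=0.0000, hold=0.0000 ⇒ V=0.0000 continue  boundary S*=56.9229
step 4: (k=4,j=0): S=31.8901, K−S=44.6499, hold=43.6774 ⇒ V=44.6499 exercise | (k=4,j=1): S=46.9256, K−S=29.6144, hold=28.8951 ⇒ V=29.6144 exercise | (k=4,j=2): S=69.0500, K−S=7.4900, hold=12.1827 ⇒ V=12.1827 continue | (k=4,j=3): S=101.6056, K−S=0.0000, hold=2.1032 ⇒ V=2.1032 continue | (k=4,j=4): S=149.5104, K−S=0.0000, hold=0.0000 ⇒ V=0.0000 continue  boundary S*=46.9256
step 3: (k=3,j=0): S=38.6841, K−S=37.8559, hold=36.9978 ⇒ V=37.8559 exercise | (k=3,j=1): S=56.9229, K−S=19.6171, hold=21.1796 ⇒ V=21.1796 continue | (k=3,j=2): S=83.7608, K−S=0.0000, hold=7.4029 ⇒ V=7.4029 continue | (k=3,j=3): S=123.2522, K−S=0.0000, hold=1.1145 ⇒ V=1.1145 continue  boundary S*=38.6841
step 2: (k=2,j=0): S=46.9256, K−S=29.6144, hold=29.5987 ⇒ V=29.6144 exercise | (k=2,j=1): S=69.0500, K−S=7.4900, hold=14.5572 ⇒ V=14.5572 continue | (k=2,j=2): S=101.6056, K−S=0.0000, hold=4.4247 ⇒ V=4.4247 continue  boundary S*=46.9256
step 1: (k=1,j=0): S=56.9229, K−S=19.6171, hold=22.2490 ⇒ V=22.2490 continue | (k=1,j=1): S=83.7608, K−S=0.0000, hold=9.7067 ⇒ V=9.7067 continue  boundary S*=-
step 0: (k=0,j=0): S=69.0500, K−S=7.4900, hold=16.1615 ⇒ V=16.1615 continue  boundary S*=-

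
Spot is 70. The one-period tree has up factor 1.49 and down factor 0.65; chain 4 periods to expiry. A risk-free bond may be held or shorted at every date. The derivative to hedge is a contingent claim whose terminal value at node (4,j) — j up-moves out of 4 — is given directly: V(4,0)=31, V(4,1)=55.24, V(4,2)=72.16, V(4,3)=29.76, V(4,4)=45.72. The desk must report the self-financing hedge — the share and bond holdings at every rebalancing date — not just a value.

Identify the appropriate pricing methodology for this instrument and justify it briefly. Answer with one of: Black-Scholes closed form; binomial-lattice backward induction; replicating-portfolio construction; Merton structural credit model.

framework: replicating-portfolio construction

Key observation: a price alone would not answer the question — the per-node share/bond construction on the spot-70, 1.49/0.65 tree is required, and only the replicating-portfolio method yields it.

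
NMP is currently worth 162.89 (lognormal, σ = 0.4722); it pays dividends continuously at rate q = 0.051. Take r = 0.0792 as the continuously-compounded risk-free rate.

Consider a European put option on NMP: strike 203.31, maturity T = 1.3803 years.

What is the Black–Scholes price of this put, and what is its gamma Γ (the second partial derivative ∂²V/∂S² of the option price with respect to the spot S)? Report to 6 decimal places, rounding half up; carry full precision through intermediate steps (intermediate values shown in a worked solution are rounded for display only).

price = 53.625167
Γ = 0.004109

σ√T = 0.4722·√1.3803 = 0.554770
d₁ = (ln(S/K) + (r−q+σ²/2)T) / (σ√T) = (ln(162.89/203.31) + (0.0792−0.051+0.4722²/2)·1.3803) / 0.554770 = (-0.221657 + 0.192809) / 0.554770 = -0.051999
d₂ = d₁ − σ√T = -0.051999 − 0.554770 = -0.606769
e^{−rT} = 0.896444
e^{−qT} = 0.932025
N(−d₁) = 0.520735,  N(−d₂) = 0.727998
Put price V = K·e^{−rT}·N(−d₂) − S·e^{−qT}·N(−d₁) = 132.681961 − 79.056795 = 53.625167
φ(d₁) = (1/√(2π))·e^{−d₁²/2} = 0.398403
Γ = e^{−qT}·φ(d₁) / (S·σ·√T) = 0.004109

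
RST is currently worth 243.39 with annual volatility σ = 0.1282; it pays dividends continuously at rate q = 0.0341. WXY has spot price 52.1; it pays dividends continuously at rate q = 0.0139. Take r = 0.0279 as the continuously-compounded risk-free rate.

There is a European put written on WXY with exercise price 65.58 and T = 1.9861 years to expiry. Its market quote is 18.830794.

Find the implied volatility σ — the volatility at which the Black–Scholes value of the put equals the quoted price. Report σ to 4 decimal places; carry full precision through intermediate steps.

At σ = 0.3953 the Black–Scholes value reproduces the quote:
σ√T = 0.3953·√1.9861 = 0.557093
d₁ = (ln(S/K) + (r−q+σ²/2)T) / (σ√T) = (ln(52.1/65.58) + (0.0279−0.0139+0.3953²/2)·1.9861) / 0.557093 = (-0.230106 + 0.182981) / 0.557093 = -0.084590
d₂ = d₁ − σ√T = -0.084590 − 0.557093 = -0.641682
e^{−rT} = 0.946095
e^{−qT} = 0.972771
N(−d₁) = 0.533706,  N(−d₂) = 0.739460
V = K·e^{−rT}·N(−d₂) − S·e^{−qT}·N(−d₁) = 45.879752 − 27.048958 = 18.830794 (equal to the quote); since ∂V/∂σ > 0 for all σ, the implied volatility is unique

sigma = 0.3953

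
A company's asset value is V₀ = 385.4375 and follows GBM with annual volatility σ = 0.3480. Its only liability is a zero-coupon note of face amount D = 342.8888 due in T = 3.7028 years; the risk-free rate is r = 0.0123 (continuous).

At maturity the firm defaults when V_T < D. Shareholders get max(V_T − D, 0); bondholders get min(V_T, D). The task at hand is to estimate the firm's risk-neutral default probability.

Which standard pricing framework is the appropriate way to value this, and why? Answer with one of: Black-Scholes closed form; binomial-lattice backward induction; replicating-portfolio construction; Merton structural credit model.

framework: Merton structural credit model

Key observation: a levered firm with one bullet debt due at 3.7028 years is the canonical structural-credit setup: equity is a call on the firm's assets struck at the face value.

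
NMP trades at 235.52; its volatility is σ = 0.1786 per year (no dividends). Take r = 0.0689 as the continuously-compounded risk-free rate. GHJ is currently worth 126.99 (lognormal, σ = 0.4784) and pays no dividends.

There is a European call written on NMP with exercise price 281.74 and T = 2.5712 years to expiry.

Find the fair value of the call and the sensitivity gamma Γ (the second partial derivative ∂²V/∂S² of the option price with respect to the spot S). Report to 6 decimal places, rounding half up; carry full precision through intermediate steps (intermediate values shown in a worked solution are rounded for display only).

σ√T = 0.1786·√2.5712 = 0.286384
d₁ = (ln(S/K) + (r+σ²/2)T) / (σ√T) = (ln(235.52/281.74) + (0.0689+0.1786²/2)·2.5712) / 0.286384 = (-0.179189 + 0.218164) / 0.286384 = 0.136093
d₂ = d₁ − σ√T = 0.136093 − 0.286384 = -0.150292
e^{−rT} = 0.837649
N(d₁) = 0.554126,  N(d₂) = 0.440267
Call price V = S·N(d₁) − K·e^{−rT}·N(d₂) = 130.507770 − 103.902788 = 26.604982
φ(d₁) = (1/√(2π))·e^{−d₁²/2} = 0.395265
Γ = φ(d₁) / (S·σ·√T) = 0.005860

price = 26.604982
Γ = 0.005860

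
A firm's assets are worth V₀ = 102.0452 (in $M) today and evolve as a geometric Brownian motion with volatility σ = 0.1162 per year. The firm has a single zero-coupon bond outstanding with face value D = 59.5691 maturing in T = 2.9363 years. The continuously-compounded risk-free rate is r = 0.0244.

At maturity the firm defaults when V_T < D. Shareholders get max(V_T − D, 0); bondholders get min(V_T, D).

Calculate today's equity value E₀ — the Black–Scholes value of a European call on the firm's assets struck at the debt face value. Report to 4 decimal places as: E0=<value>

Equity is a call on the firm's assets struck at D = 59.5691:
d₁ = [ln(V₀/D) + (r + σ²/2)T] / (σ√T)
   = [ln(102.0452/59.5691) + (0.0244 + 0.5·0.1162²)·2.9363] / (0.1162·√2.9363)
   = [0.538279 + 0.091469] / 0.199116 = 3.162719
d₂ = d₁ − σ√T = 3.162719 − 0.199116 = 2.963603
N(d₁) = 0.999218,  N(d₂) = 0.998480,  e^(−rT) = 0.930861
E₀ = V₀·N(d₁) − D·e^(−rT)·N(d₂)
   = 102.0452·0.999218 − 59.5691·0.930861·0.998480 = 46.599222

E0=46.5992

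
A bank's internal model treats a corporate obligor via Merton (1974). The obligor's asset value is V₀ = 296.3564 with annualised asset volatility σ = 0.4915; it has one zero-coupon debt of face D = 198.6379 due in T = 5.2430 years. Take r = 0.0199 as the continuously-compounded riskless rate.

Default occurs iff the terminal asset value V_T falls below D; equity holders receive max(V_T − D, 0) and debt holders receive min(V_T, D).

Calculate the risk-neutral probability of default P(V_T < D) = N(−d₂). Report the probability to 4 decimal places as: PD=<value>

PD=0.5456

Equity is a call on the firm's assets struck at D = 198.6379:
d₁ = [ln(V₀/D) + (r + σ²/2)T] / (σ√T)
   = [ln(296.3564/198.6379) + (0.0199 + 0.5·0.4915²)·5.2430] / (0.4915·√5.2430)
   = [0.400079 + 0.737617] / 1.125417 = 1.010911
d₂ = d₁ − σ√T = 1.010911 − 1.125417 = -0.114506
risk-neutral PD = N(−d₂) = N(0.114506) = 0.545582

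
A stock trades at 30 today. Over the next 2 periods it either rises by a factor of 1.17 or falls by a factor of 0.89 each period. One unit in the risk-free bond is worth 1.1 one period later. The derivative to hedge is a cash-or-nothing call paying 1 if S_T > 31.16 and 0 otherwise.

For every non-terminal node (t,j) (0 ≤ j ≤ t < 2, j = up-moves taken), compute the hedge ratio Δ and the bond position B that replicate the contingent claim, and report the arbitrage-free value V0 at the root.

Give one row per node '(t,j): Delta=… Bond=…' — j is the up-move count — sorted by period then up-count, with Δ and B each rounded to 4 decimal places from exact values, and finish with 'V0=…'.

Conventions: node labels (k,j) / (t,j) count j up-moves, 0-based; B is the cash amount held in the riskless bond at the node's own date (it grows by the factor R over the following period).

Risk-neutral probability p* = (R−d)/(u−d) = (1.1−0.89)/(1.17−0.89) = 0.7500.
Expiry values: V(2,0)=0.0000, V(2,1)=1.0000, V(2,2)=1.0000
  t=1,j=0: stock 26.7000 → up 31.2390 (V=1.0000), down 23.7630 (V=0.0000). Price 0.6818; hedge Δ=0.1338, bond B=-2.8896.
  t=1,j=1: stock 35.1000 → up 41.0670 (V=1.0000), down 31.2390 (V=1.0000). Price 0.9091; hedge Δ=0.0000, bond B=0.9091.
  t=0,j=0: stock 30.0000 → up 35.1000 (V=0.9091), down 26.7000 (V=0.6818). Price 0.7748; hedge Δ=0.0271, bond B=-0.0369.
Verification: the root portfolio costs Δ(0,0)·S0 + B(0,0) = 0.7748, matching V0.

(0,0): Delta=0.0271 Bond=-0.0369
(1,0): Delta=0.1338 Bond=-2.8896
(1,1): Delta=0.0000 Bond=0.9091
V0=0.7748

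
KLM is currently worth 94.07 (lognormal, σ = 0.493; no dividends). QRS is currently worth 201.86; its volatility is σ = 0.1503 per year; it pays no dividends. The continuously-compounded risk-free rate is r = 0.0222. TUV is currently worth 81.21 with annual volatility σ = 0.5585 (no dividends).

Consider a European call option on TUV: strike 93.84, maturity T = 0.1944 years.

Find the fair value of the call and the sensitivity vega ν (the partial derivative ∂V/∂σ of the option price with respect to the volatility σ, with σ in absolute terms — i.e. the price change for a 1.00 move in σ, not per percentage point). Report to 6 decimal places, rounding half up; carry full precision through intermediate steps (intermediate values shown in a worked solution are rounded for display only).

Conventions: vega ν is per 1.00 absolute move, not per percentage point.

price = 3.785632
ν = 12.930080

σ√T = 0.5585·√0.1944 = 0.246247
d₁ = (ln(S/K) + (r+σ²/2)T) / (σ√T) = (ln(81.21/93.84) + (0.0222+0.5585²/2)·0.1944) / 0.246247 = (-0.144553 + 0.034635) / 0.246247 = -0.446374
d₂ = d₁ − σ√T = -0.446374 − 0.246247 = -0.692621
e^{−rT} = 0.995694
N(d₁) = 0.327664,  N(d₂) = 0.244274
Call price V = S·N(d₁) − K·e^{−rT}·N(d₂) = 26.609564 − 22.823933 = 3.785632
φ(d₁) = (1/√(2π))·e^{−d₁²/2} = 0.361113
ν = S·φ(d₁)·√T = 12.930080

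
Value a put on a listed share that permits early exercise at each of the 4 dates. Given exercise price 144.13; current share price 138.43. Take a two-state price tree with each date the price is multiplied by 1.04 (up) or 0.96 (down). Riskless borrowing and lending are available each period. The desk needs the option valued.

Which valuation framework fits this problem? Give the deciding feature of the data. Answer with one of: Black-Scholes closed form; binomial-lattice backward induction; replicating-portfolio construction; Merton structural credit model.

Key observation: the put (strike 144.13 on spot 138.43) is American-style on a 4-step discrete price model, so the early-exercise decision at every node requires stepwise backward valuation — a closed form cannot price the exercise right.

framework: binomial-lattice backward induction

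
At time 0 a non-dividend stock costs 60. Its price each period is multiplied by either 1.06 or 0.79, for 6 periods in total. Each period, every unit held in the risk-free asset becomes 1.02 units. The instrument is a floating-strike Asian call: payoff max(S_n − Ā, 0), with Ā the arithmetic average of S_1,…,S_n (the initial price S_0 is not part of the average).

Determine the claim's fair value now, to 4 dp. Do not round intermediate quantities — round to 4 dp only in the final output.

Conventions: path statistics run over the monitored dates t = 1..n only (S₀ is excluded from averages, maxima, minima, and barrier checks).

price = 4.8416

No-arbitrage gives p* = (R−d)/(u−d) = 0.8519: enumerate every path, weight its payoff by its p*-probability, and discount by R^6.
Enumerate all 2^6 = 64 price paths (U = up ×1.06, D = down ×0.79); each path with k up-moves has probability p*^k·(1−p*)^(6−k).
DDDDDD: Ā=28.4743, payoff=0.0000, prob=0.000011
UDDDDD: Ā=38.2061, payoff=0.0000, prob=0.000061
DUDDDD: Ā=35.5061, payoff=0.0000, prob=0.000061
UUDDDD: Ā=47.6410, payoff=0.0000, prob=0.000350
DDUDDD: Ā=33.3731, payoff=0.0000, prob=0.000061
UDUDDD: Ā=44.7790, payoff=0.0000, prob=0.000350
DUUDDD: Ā=42.0790, payoff=0.0000, prob=0.000350
UUUDDD: Ā=56.4605, payoff=0.0000, prob=0.002010
DDDUDD: Ā=31.6880, payoff=0.0000, prob=0.000061
UDDUDD: Ā=42.5181, payoff=0.0000, prob=0.000350
DUDUDD: Ā=39.8181, payoff=0.0000, prob=0.000350
UUDUDD: Ā=53.4268, payoff=0.0000, prob=0.002010
DDUUDD: Ā=37.6851, payoff=0.0000, prob=0.000350
UDUUDD: Ā=50.5648, payoff=0.0000, prob=0.002010
DUUUDD: Ā=47.8648, payoff=0.0000, prob=0.002010
UUUUDD: Ā=64.2236, payoff=0.0000, prob=0.011557
DDDDUD: Ā=30.3568, payoff=0.0000, prob=0.000061
UDDDUD: Ā=40.7319, payoff=0.0000, prob=0.000350
DUDDUD: Ā=38.0319, payoff=0.0000, prob=0.000350
UUDDUD: Ā=51.0301, payoff=0.0000, prob=0.002010
DDUDUD: Ā=35.8989, payoff=0.0000, prob=0.000350
UDUDUD: Ā=48.1681, payoff=0.0000, prob=0.002010
DUUDUD: Ā=45.4681, payoff=0.0000, prob=0.002010
UUUDUD: Ā=61.0079, payoff=0.0000, prob=0.011557
DDDUUD: Ā=34.2138, payoff=0.0000, prob=0.000350
UDDUUD: Ā=45.9072, payoff=0.0000, prob=0.002010
DUDUUD: Ā=43.2072, payoff=0.0000, prob=0.002010
UUDUUD: Ā=57.9742, payoff=0.0000, prob=0.011557
DDUUUD: Ā=41.0742, payoff=0.0000, prob=0.002010
UDUUUD: Ā=55.1122, payoff=0.0000, prob=0.011557
DUUUUD: Ā=52.4122, payoff=0.0000, prob=0.011557
UUUUUD: Ā=70.3252, payoff=0.0000, prob=0.066453
DDDDDU: Ā=29.3051, payoff=0.0000, prob=0.000061
UDDDDU: Ā=39.3208, payoff=0.0000, prob=0.000350
DUDDDU: Ā=36.6208, payoff=0.0000, prob=0.000350
UUDDDU: Ā=49.1368, payoff=0.0000, prob=0.002010
DDUDDU: Ā=34.4878, payoff=0.0000, prob=0.000350
UDUDDU: Ā=46.2748, payoff=0.0000, prob=0.002010
DUUDDU: Ā=43.5748, payoff=0.0000, prob=0.002010
UUUDDU: Ā=58.4674, payoff=0.0000, prob=0.011557
DDDUDU: Ā=32.8027, payoff=0.0000, prob=0.000350
UDDUDU: Ā=44.0138, payoff=0.0000, prob=0.002010
DUDUDU: Ā=41.3138, payoff=0.0000, prob=0.002010
UUDUDU: Ā=55.4337, payoff=0.0000, prob=0.011557
DDUUDU: Ā=39.1808, payoff=0.0000, prob=0.002010
UDUUDU: Ā=52.5717, payoff=0.0000, prob=0.011557
DUUUDU: Ā=49.8717, payoff=0.0000, prob=0.011557
UUUUDU: Ā=66.9165, payoff=0.0000, prob=0.066453
DDDDUU: Ā=31.4715, payoff=0.0000, prob=0.000350
UDDDUU: Ā=42.2276, payoff=0.0000, prob=0.002010
DUDDUU: Ā=39.5276, payoff=0.0000, prob=0.002010
UUDDUU: Ā=53.0371, payoff=0.0000, prob=0.011557
DDUDUU: Ā=37.3946, payoff=0.0000, prob=0.002010
UDUDUU: Ā=50.1751, payoff=0.0000, prob=0.011557
DUUDUU: Ā=47.4751, payoff=0.0000, prob=0.011557
UUUDUU: Ā=63.7007, payoff=0.0000, prob=0.066453
DDDUUU: Ā=35.7096, payoff=0.0000, prob=0.002010
UDDUUU: Ā=47.9141, payoff=0.0000, prob=0.011557
DUDUUU: Ā=45.2141, payoff=2.0606, prob=0.011557
UUDUUU: Ā=60.6670, payoff=2.7649, prob=0.066453
DDUUUU: Ā=43.0811, payoff=4.1936, prob=0.011557
UDUUUU: Ā=57.8050, payoff=5.6269, prob=0.066453
DUUUUU: Ā=55.1050, payoff=8.3269, prob=0.066453
UUUUUU: Ā=73.9384, payoff=11.1728, prob=0.382107
Price = Σ prob·payoff / R^6 = 5.452477 / 1.126162 = 4.8416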